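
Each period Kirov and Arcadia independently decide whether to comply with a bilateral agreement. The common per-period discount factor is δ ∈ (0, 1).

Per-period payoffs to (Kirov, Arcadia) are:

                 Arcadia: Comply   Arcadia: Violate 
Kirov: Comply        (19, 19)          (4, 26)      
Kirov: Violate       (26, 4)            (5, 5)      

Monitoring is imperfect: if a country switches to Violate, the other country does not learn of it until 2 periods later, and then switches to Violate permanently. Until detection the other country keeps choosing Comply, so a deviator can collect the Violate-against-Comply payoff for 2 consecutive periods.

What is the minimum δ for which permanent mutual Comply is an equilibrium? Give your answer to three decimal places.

0.577

The best deviation is to choose Violate for all 2 undetected periods, earning 26 each, then 5 forever once detected.
Deviation value: 26(1−δ^2)/(1−δ) + 5δ^2/(1−δ); cooperation value: 19/(1−δ).
IC: 19 ≥ 26(1−δ^2) + 5δ^2 = 26 − 21δ^2.
So δ^2 ≥ 7/21 = 1/3, giving δ ≥ (1/3)^(1/2) ≈ 0.577.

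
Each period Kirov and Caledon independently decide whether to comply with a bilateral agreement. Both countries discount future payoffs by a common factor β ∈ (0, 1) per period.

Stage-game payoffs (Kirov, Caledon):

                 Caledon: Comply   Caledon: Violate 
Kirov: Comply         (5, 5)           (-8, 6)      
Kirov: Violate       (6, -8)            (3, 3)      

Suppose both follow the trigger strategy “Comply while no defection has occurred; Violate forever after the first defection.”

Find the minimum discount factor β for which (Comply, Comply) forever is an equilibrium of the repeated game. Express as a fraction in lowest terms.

1/3

Under grim trigger the critical discount factor is (T−C)/(T−P) with T = 6, C = 5, P = 3.
β* = (6−5)/(6−3) = 1/3.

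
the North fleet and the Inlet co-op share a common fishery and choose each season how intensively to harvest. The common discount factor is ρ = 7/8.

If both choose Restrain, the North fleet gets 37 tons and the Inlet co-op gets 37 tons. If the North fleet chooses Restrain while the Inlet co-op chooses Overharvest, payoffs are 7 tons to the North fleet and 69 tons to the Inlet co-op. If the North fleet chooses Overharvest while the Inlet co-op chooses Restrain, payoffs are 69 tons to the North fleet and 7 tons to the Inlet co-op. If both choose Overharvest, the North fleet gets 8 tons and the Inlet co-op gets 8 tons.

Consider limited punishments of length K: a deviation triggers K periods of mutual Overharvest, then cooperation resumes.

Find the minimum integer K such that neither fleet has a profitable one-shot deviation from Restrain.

Need Σ_{k=1}^{K} ρ^k ≥ (69−37)/(37−8) = 1.1034 at ρ = 7/8.
At K = 1 the sum is 0.8750 < 1.1034; at K = 2 it is 1.6406 ≥ 1.1034.
So the minimum punishment length is K = 2.

2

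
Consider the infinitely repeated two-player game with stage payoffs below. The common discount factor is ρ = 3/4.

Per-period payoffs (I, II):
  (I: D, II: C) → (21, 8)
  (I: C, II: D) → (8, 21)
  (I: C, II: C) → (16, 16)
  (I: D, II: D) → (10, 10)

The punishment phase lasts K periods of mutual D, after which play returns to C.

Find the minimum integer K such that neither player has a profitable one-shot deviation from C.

2

Need Σ_{k=1}^{K} ρ^k ≥ (21−16)/(16−10) = 0.8333 at ρ = 3/4.
At K = 1 the sum is 0.7500 < 0.8333; at K = 2 it is 1.3125 ≥ 0.8333.
So the minimum punishment length is K = 2.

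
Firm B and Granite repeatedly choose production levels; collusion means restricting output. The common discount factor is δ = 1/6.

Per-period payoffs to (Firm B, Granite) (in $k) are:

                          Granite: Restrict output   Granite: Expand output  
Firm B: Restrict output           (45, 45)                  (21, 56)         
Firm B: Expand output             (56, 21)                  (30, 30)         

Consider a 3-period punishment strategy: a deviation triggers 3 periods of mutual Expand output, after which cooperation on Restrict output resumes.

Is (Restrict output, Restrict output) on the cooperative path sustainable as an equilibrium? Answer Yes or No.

No

Comparing payoff streams over the 4 periods until play realigns: cooperate → 45(1+δ+…+δ^3); deviate → 56 + 30(δ+…+δ^3).
Cooperation is sustained iff (45−30)(δ+…+δ^3) ≥ 56−45.
δ+…+δ^3 = 1/6·(1−(1/6)^3)/(1−1/6) = 0.1991, and (56−45)/(45−30) = 0.7333.
0.1991 < 0.7333, so cooperation is not sustainable.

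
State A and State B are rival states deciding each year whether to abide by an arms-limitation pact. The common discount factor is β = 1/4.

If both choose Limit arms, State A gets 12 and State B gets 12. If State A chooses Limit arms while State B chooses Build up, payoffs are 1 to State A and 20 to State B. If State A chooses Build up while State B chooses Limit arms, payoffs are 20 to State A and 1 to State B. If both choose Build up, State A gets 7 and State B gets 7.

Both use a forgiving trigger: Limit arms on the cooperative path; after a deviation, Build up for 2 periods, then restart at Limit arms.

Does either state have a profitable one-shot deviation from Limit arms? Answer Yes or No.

Yes

IC: β+…+β^2 ≥ (20−12)/(12−7) = 8/5.
At β = 1/4: partial sum = 0.3125 < 1.6000. Cooperation not sustainable.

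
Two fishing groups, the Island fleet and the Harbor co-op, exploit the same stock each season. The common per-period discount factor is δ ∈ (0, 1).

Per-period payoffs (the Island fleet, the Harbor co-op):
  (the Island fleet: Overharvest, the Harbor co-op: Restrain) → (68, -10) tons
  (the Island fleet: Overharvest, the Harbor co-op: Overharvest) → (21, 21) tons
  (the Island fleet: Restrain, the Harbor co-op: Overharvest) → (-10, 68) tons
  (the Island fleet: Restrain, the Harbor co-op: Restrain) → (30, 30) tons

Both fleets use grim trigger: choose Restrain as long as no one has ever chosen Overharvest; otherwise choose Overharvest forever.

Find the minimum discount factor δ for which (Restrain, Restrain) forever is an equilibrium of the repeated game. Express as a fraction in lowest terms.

Cooperation forever yields 30 each period: 30/(1−δ).
Deviating yields 68 once, then 21 forever: 68 + 21δ/(1−δ).
No profitable deviation requires 30/(1−δ) ≥ 68 + 21δ/(1−δ).
Multiplying by (1−δ): 30 ≥ 68(1−δ) + 21δ = 68 − 47δ.
So 47δ ≥ 38, i.e. δ ≥ 38/47.

38/47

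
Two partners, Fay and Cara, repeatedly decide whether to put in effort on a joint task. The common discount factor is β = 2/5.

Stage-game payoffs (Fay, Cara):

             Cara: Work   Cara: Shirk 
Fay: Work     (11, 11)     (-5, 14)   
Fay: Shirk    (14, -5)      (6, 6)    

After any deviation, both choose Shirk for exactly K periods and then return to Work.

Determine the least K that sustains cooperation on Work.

IC: β(1−β^K)/(1−β) ≥ (14−11)/(11−6) = 3/5.
With β = 2/5: need 1 − β^K ≥ 3/5·(1−2/5)/(2/5), i.e. β^K ≤ 0.1000.
Since (2/5)^2 = 0.1600 and (2/5)^3 = 0.0640, the smallest such K is 3.

3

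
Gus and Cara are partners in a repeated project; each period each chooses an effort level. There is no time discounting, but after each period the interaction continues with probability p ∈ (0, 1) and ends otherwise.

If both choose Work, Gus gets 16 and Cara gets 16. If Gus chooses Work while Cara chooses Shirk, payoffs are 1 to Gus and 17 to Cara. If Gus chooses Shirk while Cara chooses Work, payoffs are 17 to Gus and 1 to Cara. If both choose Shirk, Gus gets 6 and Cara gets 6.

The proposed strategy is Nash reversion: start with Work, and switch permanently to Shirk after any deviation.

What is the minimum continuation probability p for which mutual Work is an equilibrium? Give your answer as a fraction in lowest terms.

1/11

Expected cooperation value is 16 + p·16 + p²·16 + … = 16/(1−p); deviation gives 17 + p·6/(1−p).
16 ≥ 17(1−p) + 6p ⇒ 11p ≥ 1 ⇒ p ≥ 1/11.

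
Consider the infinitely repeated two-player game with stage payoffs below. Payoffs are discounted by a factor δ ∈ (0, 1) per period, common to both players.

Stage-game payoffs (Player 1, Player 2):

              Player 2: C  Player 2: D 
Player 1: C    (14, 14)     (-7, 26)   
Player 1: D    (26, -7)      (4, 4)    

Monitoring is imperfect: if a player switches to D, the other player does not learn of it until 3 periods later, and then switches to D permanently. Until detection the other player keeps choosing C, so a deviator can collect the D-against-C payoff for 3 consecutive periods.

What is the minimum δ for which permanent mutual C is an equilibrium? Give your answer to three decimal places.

0.817

Deviating for the 3 undetected periods gains 26−14 = 12 per period over cooperation, then loses 14−4 = 10 per period forever once punishment starts.
Gain: 12(1 + δ + … + δ^2); loss: 10·δ^3/(1−δ).
No profitable deviation ⇔ 12(1−δ^3) ≤ 10·δ^3, i.e. δ^3 ≥ 12/(12+10) = 6/11.
Hence δ ≥ (6/11)^(1/3) ≈ 0.817.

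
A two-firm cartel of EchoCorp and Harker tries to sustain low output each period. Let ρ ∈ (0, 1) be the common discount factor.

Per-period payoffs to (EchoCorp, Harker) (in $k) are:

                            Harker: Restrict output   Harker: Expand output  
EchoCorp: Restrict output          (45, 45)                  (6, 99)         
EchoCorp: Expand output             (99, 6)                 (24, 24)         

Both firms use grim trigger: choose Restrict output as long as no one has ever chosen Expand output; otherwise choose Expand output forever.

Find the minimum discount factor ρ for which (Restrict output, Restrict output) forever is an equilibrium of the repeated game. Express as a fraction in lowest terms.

18/25

One-period gain from deviating is 99 − 45 = 54. The loss is 45 − 24 = 21 in every subsequent period, with present value 21·ρ/(1−ρ).
Deviation is unprofitable when 21·ρ/(1−ρ) ≥ 54, i.e. ρ/(1−ρ) ≥ 18/7.
Equivalently ρ ≥ 54/(54+21) = 18/25.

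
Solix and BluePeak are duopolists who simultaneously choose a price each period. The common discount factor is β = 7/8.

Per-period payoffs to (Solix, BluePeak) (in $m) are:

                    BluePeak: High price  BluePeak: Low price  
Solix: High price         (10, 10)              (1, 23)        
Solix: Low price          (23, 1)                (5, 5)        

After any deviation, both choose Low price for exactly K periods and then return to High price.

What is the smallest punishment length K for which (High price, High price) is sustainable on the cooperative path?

IC: β(1−β^K)/(1−β) ≥ (23−10)/(10−5) = 13/5.
With β = 7/8: need 1 − β^K ≥ 13/5·(1−7/8)/(7/8), i.e. β^K ≤ 0.6286.
Since (7/8)^3 = 0.6699 and (7/8)^4 = 0.5862, the smallest such K is 4.

4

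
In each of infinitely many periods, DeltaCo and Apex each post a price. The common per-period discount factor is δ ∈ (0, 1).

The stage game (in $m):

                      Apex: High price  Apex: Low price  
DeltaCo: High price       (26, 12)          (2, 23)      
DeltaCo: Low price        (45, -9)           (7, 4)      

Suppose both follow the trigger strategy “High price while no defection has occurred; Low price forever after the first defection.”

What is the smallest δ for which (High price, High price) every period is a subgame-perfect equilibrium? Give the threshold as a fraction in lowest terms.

11/19

DeltaCo's threshold: (45−26)/(45−7) = 1/2.
Apex's threshold: (23−12)/(23−4) = 11/19.
1/2 < 11/19, so Apex binds and δ* = 11/19.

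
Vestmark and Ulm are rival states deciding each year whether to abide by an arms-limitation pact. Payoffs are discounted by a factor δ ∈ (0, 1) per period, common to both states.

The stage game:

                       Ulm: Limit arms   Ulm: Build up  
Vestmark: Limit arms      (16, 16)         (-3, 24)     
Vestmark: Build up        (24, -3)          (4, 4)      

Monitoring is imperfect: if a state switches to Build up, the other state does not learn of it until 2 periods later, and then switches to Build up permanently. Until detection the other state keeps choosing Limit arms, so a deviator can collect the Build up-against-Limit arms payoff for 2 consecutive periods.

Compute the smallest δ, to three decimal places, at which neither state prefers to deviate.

0.632

Deviating for the 2 undetected periods gains 24−16 = 8 per period over cooperation, then loses 16−4 = 12 per period forever once punishment starts.
Gain: 8(1 + δ + … + δ^1); loss: 12·δ^2/(1−δ).
No profitable deviation ⇔ 8(1−δ^2) ≤ 12·δ^2, i.e. δ^2 ≥ 8/(8+12) = 2/5.
Hence δ ≥ (2/5)^(1/2) ≈ 0.632.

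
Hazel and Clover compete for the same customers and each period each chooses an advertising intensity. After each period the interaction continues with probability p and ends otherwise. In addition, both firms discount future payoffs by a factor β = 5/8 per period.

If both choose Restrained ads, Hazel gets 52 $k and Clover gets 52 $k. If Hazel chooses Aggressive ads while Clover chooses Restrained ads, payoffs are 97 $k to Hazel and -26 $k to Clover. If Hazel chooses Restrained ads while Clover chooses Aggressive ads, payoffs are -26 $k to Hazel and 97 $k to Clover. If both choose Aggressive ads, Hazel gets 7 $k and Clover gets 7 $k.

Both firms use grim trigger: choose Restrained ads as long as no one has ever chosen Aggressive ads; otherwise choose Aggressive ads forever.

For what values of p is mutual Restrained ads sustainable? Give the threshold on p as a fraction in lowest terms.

Expected continuation weight on next period's payoff is β·p = 5/8·p, which plays the role of the discount factor.
Cooperation requires 5/8·p ≥ (97−52)/(97−7) = 1/2, hence p ≥ 4/5.

4/5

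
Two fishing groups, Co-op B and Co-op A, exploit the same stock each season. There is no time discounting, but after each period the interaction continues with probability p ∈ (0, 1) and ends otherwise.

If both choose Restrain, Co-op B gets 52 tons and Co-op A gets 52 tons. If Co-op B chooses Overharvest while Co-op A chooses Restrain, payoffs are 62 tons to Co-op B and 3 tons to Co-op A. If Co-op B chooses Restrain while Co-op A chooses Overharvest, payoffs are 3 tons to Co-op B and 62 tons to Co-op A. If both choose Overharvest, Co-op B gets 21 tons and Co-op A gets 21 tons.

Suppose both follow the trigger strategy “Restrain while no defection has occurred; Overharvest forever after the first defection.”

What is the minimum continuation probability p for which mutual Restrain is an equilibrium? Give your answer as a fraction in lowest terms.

With no time discounting, the continuation probability p plays the role of the discount factor.
Grim-trigger IC: 52/(1−p) ≥ 62 + 21p/(1−p) ⇒ p ≥ (62−52)/(62−21) = 10/41.

10/41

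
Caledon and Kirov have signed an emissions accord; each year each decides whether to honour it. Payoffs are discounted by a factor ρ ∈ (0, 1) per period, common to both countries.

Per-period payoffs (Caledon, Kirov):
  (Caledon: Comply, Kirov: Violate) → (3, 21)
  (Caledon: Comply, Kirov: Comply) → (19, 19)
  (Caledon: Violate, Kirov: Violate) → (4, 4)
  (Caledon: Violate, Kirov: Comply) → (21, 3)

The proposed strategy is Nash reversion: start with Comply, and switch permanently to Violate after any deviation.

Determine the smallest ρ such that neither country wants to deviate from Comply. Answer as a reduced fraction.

2/17

Cooperation forever yields 19 each period: 19/(1−ρ).
Deviating yields 21 once, then 4 forever: 21 + 4ρ/(1−ρ).
No profitable deviation requires 19/(1−ρ) ≥ 21 + 4ρ/(1−ρ).
Multiplying by (1−ρ): 19 ≥ 21(1−ρ) + 4ρ = 21 − 17ρ.
So 17ρ ≥ 2, i.e. ρ ≥ 2/17.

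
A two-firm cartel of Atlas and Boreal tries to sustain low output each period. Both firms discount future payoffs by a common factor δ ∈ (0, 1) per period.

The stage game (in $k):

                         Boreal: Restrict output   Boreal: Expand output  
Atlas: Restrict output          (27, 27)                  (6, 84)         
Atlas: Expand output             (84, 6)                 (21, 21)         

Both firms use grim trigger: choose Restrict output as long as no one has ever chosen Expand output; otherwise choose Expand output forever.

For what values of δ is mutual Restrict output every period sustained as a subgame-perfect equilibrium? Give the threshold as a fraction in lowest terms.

27/(1−δ) ≥ 84 + 21δ/(1−δ)
27 ≥ 84 − 63δ
δ ≥ 57/63 = 19/21.

19/21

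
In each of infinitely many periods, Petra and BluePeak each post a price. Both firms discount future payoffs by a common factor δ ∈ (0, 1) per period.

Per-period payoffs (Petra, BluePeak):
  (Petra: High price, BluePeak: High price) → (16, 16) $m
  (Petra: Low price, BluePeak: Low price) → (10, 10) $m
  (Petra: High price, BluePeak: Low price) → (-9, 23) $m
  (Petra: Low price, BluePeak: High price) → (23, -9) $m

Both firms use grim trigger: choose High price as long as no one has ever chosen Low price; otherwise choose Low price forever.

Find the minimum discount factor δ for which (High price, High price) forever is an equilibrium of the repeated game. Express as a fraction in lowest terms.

Cooperation forever yields 16 each period: 16/(1−δ).
Deviating yields 23 once, then 10 forever: 23 + 10δ/(1−δ).
No profitable deviation requires 16/(1−δ) ≥ 23 + 10δ/(1−δ).
Multiplying by (1−δ): 16 ≥ 23(1−δ) + 10δ = 23 − 13δ.
So 13δ ≥ 7, i.e. δ ≥ 7/13.

7/13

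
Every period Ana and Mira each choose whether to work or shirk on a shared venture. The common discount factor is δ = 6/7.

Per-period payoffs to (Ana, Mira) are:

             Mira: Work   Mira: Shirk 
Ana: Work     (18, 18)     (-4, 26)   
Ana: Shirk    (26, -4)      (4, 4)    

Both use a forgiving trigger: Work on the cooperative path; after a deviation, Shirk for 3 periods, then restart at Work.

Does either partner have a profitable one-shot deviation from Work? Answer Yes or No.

Comparing payoff streams over the 4 periods until play realigns: cooperate → 18(1+δ+…+δ^3); deviate → 26 + 4(δ+…+δ^3).
Cooperation is sustained iff (18−4)(δ+…+δ^3) ≥ 26−18.
δ+…+δ^3 = 6/7·(1−(6/7)^3)/(1−6/7) = 2.2216, and (26−18)/(18−4) = 0.5714.
2.2216 ≥ 0.5714, so cooperation is sustainable.

No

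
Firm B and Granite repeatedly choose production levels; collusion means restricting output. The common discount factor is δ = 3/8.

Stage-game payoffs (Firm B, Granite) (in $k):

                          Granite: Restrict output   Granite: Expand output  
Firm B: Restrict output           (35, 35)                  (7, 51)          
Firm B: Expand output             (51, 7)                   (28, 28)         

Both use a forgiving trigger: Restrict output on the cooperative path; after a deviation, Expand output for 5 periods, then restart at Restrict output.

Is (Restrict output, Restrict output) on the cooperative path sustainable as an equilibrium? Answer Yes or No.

A one-shot deviation gives 51 now, then 28 for 5 periods, then back to 35.
Gain from deviating: (51−35) today; loss: (35−28) in each of the next 5 periods.
No-deviation condition: (35−28)(δ+…+δ^5) ≥ 51−35, i.e. δ+…+δ^5 ≥ 16/7.
At δ = 3/8: δ+…+δ^5 = 0.5956 < 2.2857.
So cooperation is not sustainable.

No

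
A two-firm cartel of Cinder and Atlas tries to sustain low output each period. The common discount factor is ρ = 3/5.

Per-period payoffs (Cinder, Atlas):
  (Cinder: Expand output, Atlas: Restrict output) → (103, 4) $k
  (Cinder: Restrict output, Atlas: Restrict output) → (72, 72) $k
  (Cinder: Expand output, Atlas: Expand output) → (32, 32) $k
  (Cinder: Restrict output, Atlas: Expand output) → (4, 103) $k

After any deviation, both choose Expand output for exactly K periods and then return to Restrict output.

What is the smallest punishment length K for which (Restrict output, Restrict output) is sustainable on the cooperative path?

2

No profitable deviation requires (72−32)(ρ+…+ρ^K) ≥ 103−72, i.e. ρ+…+ρ^K ≥ 31/40 ≈ 0.7750.
With ρ = 3/5, the partial sums are K=1: 0.6000, K=2: 0.9600.
K = 2 is the first length at which the sum reaches 0.7750.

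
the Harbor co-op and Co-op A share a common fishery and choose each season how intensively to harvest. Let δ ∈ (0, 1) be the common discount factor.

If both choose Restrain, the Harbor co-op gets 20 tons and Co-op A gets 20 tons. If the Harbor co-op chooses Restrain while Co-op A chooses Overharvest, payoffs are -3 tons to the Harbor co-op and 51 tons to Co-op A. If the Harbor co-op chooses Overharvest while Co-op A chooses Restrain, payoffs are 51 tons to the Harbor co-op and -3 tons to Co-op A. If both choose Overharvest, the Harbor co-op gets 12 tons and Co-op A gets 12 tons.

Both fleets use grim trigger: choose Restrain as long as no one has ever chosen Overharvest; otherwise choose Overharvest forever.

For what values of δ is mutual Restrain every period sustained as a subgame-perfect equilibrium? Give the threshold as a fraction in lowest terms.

Cooperation forever yields 20 each period: 20/(1−δ).
Deviating yields 51 once, then 12 forever: 51 + 12δ/(1−δ).
No profitable deviation requires 20/(1−δ) ≥ 51 + 12δ/(1−δ).
Multiplying by (1−δ): 20 ≥ 51(1−δ) + 12δ = 51 − 39δ.
So 39δ ≥ 31, i.e. δ ≥ 31/39.

31/39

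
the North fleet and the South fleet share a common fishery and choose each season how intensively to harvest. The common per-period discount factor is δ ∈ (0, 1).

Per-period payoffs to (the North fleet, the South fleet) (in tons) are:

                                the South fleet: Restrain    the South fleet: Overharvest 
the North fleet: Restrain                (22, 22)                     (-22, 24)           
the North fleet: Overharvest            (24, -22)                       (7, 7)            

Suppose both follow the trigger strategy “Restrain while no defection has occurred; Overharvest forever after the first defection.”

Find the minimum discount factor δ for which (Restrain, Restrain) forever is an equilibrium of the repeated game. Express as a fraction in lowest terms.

22/(1−δ) ≥ 24 + 7δ/(1−δ)
22 ≥ 24 − 17δ
δ ≥ 2/17.

2/17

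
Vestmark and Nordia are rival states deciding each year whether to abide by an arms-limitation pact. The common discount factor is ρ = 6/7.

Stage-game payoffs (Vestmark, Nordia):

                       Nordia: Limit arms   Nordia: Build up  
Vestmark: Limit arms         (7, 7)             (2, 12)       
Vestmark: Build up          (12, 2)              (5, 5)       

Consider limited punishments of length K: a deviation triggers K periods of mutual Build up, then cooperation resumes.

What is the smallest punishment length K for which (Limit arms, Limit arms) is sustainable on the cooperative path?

4

No profitable deviation requires (7−5)(ρ+…+ρ^K) ≥ 12−7, i.e. ρ+…+ρ^K ≥ 5/2 ≈ 2.5000.
With ρ = 6/7, the partial sums are K=1: 0.8571, K=2: 1.5918, K=3: 2.2216, K=4: 2.7613.
K = 4 is the first length at which the sum reaches 2.5000.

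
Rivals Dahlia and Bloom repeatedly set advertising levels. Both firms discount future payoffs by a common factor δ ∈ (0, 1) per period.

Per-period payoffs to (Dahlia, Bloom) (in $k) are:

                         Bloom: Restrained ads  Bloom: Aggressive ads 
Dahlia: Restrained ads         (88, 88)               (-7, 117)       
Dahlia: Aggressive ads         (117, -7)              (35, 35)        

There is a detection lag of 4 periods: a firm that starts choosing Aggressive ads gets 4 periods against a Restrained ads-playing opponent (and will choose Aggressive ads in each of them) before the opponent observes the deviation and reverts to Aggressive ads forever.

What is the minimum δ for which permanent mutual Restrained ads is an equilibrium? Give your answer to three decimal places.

A deviator earns 117 for 4 periods, then 35 forever; cooperating earns 88 forever. Multiplying the IC by (1−δ):
88 ≥ 117(1−δ^4) + 35δ^4, so 82·δ^4 ≥ 29 and δ^4 ≥ 29/82.
δ ≥ (29/82)^(1/4) ≈ 0.771.

0.771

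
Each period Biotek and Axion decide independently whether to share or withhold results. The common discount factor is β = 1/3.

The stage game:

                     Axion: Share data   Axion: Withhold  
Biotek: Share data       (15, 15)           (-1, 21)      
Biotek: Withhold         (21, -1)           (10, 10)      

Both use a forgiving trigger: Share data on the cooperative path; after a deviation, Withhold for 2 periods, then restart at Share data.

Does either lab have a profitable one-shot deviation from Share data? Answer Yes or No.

Yes

Comparing payoff streams over the 3 periods until play realigns: cooperate → 15(1+β+…+β^2); deviate → 21 + 10(β+…+β^2).
Cooperation is sustained iff (15−10)(β+…+β^2) ≥ 21−15.
β+…+β^2 = 1/3·(1−(1/3)^2)/(1−1/3) = 0.4444, and (21−15)/(15−10) = 1.2000.
0.4444 < 1.2000, so cooperation is not sustainable.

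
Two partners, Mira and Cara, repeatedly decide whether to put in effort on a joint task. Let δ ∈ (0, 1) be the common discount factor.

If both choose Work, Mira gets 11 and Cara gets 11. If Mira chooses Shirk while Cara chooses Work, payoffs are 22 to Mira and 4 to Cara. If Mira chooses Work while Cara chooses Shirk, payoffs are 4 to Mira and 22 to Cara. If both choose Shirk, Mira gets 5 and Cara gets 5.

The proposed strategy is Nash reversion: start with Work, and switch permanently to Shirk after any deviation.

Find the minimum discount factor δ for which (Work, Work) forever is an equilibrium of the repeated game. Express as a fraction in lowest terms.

11/(1−δ) ≥ 22 + 5δ/(1−δ)
11 ≥ 22 − 17δ
δ ≥ 11/17.

11/17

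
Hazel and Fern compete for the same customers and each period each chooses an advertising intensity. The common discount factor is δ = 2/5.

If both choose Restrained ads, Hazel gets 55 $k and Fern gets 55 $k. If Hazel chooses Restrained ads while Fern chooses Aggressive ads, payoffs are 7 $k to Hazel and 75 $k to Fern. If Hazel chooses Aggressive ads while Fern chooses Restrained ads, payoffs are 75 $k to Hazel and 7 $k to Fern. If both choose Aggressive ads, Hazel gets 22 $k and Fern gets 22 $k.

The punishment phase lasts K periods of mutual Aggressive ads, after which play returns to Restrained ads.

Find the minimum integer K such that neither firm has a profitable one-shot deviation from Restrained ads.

3

No profitable deviation requires (55−22)(δ+…+δ^K) ≥ 75−55, i.e. δ+…+δ^K ≥ 20/33 ≈ 0.6061.
With δ = 2/5, the partial sums are K=1: 0.4000, K=2: 0.5600, K=3: 0.6240.
K = 3 is the first length at which the sum reaches 0.6061.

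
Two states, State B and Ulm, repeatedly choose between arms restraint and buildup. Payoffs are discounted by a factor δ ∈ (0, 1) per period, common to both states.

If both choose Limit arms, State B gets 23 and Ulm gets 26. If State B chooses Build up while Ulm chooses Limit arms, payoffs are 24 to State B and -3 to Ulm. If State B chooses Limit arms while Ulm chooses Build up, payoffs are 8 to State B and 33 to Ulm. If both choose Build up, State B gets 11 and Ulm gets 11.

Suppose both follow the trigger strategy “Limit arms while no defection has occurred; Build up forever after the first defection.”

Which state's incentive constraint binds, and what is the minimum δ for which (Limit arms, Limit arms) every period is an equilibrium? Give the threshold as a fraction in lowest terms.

State B's threshold: (24−23)/(24−11) = 1/13.
Ulm's threshold: (33−26)/(33−11) = 7/22.
1/13 < 7/22, so Ulm binds and δ* = 7/22.

Ulm; δ ≥ 7/22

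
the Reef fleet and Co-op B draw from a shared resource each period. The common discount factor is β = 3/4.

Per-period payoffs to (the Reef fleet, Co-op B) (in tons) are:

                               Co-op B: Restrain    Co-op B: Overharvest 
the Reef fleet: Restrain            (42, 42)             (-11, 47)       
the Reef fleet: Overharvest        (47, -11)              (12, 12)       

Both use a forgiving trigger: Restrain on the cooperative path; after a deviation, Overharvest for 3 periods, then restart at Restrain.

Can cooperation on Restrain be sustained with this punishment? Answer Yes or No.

Yes

A one-shot deviation gives 47 now, then 12 for 3 periods, then back to 42.
Gain from deviating: (47−42) today; loss: (42−12) in each of the next 3 periods.
No-deviation condition: (42−12)(β+…+β^3) ≥ 47−42, i.e. β+…+β^3 ≥ 1/6.
At β = 3/4: β+…+β^3 = 1.7344 ≥ 0.1667.
So cooperation is sustainable.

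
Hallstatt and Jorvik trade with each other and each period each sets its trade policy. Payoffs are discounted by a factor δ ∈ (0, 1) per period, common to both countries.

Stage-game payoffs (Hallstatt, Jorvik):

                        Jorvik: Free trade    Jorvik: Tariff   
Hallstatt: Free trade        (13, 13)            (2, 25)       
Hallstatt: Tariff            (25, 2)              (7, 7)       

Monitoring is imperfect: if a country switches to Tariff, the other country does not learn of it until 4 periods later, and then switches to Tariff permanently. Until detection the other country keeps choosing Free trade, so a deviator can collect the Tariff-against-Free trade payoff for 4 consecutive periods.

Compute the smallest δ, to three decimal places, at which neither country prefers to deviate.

0.904

Deviating for the 4 undetected periods gains 25−13 = 12 per period over cooperation, then loses 13−7 = 6 per period forever once punishment starts.
Gain: 12(1 + δ + … + δ^3); loss: 6·δ^4/(1−δ).
No profitable deviation ⇔ 12(1−δ^4) ≤ 6·δ^4, i.e. δ^4 ≥ 12/(12+6) = 2/3.
Hence δ ≥ (2/3)^(1/4) ≈ 0.904.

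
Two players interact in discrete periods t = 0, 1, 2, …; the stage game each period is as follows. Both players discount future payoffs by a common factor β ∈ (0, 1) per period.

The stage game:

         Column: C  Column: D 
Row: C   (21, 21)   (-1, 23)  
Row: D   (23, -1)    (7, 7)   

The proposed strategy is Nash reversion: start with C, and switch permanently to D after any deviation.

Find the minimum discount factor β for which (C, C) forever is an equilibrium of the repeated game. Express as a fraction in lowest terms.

21/(1−β) ≥ 23 + 7β/(1−β)
21 ≥ 23 − 16β
β ≥ 2/16 = 1/8.

1/8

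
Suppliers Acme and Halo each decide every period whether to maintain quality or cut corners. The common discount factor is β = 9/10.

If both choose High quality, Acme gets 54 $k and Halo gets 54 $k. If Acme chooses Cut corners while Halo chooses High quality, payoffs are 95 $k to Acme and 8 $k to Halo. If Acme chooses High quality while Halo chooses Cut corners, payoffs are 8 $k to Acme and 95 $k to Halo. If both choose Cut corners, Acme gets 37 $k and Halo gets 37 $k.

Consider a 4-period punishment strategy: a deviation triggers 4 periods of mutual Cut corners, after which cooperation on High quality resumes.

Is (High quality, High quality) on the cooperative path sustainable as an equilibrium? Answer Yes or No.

Yes

Comparing payoff streams over the 5 periods until play realigns: cooperate → 54(1+β+…+β^4); deviate → 95 + 37(β+…+β^4).
Cooperation is sustained iff (54−37)(β+…+β^4) ≥ 95−54.
β+…+β^4 = 9/10·(1−(9/10)^4)/(1−9/10) = 3.0951, and (95−54)/(54−37) = 2.4118.
3.0951 ≥ 2.4118, so cooperation is sustainable.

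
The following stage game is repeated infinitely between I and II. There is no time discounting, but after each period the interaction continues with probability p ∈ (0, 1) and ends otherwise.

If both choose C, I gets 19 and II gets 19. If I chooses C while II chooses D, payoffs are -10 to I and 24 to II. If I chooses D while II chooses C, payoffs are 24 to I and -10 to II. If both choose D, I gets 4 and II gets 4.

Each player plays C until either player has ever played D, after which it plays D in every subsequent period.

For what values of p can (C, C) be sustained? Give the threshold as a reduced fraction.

With no time discounting, the continuation probability p plays the role of the discount factor.
Grim-trigger IC: 19/(1−p) ≥ 24 + 4p/(1−p) ⇒ p ≥ (24−19)/(24−4) = 1/4.

1/4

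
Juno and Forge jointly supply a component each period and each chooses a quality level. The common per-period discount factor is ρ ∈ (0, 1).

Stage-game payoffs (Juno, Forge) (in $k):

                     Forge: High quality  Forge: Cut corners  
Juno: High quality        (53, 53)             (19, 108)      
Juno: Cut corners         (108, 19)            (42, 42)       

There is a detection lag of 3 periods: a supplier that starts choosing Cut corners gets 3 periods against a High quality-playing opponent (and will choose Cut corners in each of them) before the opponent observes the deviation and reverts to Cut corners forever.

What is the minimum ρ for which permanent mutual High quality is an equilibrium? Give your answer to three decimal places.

A deviator earns 108 for 3 periods, then 42 forever; cooperating earns 53 forever. Multiplying the IC by (1−ρ):
53 ≥ 108(1−ρ^3) + 42ρ^3, so 66·ρ^3 ≥ 55 and ρ^3 ≥ 5/6.
ρ ≥ (5/6)^(1/3) ≈ 0.941.

0.941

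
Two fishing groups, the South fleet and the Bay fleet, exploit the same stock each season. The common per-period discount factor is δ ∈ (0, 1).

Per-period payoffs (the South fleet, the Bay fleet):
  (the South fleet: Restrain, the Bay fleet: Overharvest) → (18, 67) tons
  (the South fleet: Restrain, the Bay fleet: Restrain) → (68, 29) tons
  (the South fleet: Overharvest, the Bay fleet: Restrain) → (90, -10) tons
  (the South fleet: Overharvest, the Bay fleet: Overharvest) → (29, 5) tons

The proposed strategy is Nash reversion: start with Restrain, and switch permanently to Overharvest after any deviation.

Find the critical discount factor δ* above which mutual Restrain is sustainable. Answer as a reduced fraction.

19/31

the South fleet: cooperation gives 68 each period; deviation gives 90 once then 29 forever.
  68/(1−δ) ≥ 90 + 29δ/(1−δ) ⇒ δ ≥ 22/61.
the Bay fleet: cooperation gives 29 each period; deviation gives 67 once then 5 forever.
  δ ≥ 38/62 = 19/31.
Both must hold, so the binding constraint is the Bay fleet's: δ ≥ 19/31.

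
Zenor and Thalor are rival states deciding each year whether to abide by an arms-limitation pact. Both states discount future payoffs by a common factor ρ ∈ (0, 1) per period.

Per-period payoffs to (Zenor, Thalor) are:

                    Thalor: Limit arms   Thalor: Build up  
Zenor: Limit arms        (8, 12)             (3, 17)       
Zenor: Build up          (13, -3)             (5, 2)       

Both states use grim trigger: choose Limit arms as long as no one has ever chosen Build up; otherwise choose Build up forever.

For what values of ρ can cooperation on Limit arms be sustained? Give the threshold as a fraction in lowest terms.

5/8

For Zenor: deviation gain 13−8 = 5, per-period punishment loss 8−5 = 3. IC gives ρ ≥ 5/8.
For Thalor: gain 5, loss 10 per period, so ρ ≥ 5/15 = 1/3.
The tighter constraint is Zenor's, so cooperation needs ρ ≥ 5/8.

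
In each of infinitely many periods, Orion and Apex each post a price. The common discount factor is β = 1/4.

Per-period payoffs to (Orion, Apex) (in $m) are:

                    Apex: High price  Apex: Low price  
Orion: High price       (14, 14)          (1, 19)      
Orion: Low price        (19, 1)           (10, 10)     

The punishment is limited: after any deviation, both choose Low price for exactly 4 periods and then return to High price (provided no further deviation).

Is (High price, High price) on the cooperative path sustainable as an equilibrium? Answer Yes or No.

No

IC: β+…+β^4 ≥ (19−14)/(14−10) = 5/4.
At β = 1/4: partial sum = 0.3320 < 1.2500. Cooperation not sustainable.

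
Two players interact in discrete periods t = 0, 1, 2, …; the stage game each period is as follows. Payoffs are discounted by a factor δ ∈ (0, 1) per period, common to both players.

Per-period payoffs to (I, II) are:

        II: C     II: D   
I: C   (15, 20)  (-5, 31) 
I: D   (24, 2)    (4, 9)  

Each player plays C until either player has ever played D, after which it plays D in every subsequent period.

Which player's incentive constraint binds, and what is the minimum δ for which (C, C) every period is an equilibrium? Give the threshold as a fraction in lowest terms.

I: cooperation gives 15 each period; deviation gives 24 once then 4 forever.
  15/(1−δ) ≥ 24 + 4δ/(1−δ) ⇒ δ ≥ 9/20.
II: cooperation gives 20 each period; deviation gives 31 once then 9 forever.
  δ ≥ 11/22 = 1/2.
Both must hold, so the binding constraint is II's: δ ≥ 1/2.

II; δ ≥ 1/2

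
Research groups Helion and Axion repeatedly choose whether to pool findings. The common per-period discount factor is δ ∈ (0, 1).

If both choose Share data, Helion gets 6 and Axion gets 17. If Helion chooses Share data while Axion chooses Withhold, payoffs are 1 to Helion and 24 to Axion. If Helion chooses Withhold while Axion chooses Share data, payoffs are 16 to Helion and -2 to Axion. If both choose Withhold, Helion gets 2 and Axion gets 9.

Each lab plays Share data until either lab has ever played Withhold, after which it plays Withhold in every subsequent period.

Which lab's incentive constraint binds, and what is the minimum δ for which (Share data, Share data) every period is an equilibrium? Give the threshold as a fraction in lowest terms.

Helion; δ ≥ 5/7

For Helion: deviation gain 16−6 = 10, per-period punishment loss 6−2 = 4. IC gives δ ≥ 10/14 = 5/7.
For Axion: gain 7, loss 8 per period, so δ ≥ 7/15.
The tighter constraint is Helion's, so cooperation needs δ ≥ 5/7.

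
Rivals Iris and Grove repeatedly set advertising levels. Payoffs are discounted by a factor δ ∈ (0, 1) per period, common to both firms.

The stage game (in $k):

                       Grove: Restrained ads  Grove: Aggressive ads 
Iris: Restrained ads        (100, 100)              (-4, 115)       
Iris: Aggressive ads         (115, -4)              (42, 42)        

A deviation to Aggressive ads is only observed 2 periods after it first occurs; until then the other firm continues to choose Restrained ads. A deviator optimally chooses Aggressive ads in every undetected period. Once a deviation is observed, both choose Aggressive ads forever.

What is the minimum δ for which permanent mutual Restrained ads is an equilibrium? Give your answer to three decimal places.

0.453

The best deviation is to choose Aggressive ads for all 2 undetected periods, earning 115 each, then 42 forever once detected.
Deviation value: 115(1−δ^2)/(1−δ) + 42δ^2/(1−δ); cooperation value: 100/(1−δ).
IC: 100 ≥ 115(1−δ^2) + 42δ^2 = 115 − 73δ^2.
So δ^2 ≥ 15/73, giving δ ≥ (15/73)^(1/2) ≈ 0.453.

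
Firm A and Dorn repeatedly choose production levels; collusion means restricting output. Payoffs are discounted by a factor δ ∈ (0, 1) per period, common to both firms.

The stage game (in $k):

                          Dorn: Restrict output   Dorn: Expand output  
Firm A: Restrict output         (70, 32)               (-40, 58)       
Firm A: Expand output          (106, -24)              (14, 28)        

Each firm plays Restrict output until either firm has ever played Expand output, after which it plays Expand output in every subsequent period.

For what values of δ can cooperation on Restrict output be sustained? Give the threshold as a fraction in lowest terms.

For Firm A: deviation gain 106−70 = 36, per-period punishment loss 70−14 = 56. IC gives δ ≥ 36/92 = 9/23.
For Dorn: gain 26, loss 4 per period, so δ ≥ 26/30 = 13/15.
The tighter constraint is Dorn's, so cooperation needs δ ≥ 13/15.

13/15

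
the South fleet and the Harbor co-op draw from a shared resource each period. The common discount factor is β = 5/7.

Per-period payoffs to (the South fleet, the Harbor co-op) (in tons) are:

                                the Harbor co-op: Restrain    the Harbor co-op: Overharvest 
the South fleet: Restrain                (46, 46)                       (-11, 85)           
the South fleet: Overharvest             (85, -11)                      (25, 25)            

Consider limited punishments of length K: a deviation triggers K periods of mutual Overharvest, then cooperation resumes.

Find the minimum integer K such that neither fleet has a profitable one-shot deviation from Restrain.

5

IC: β(1−β^K)/(1−β) ≥ (85−46)/(46−25) = 13/7.
With β = 5/7: need 1 − β^K ≥ 13/7·(1−5/7)/(5/7), i.e. β^K ≤ 0.2571.
Since (5/7)^4 = 0.2603 and (5/7)^5 = 0.1859, the smallest such K is 5.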